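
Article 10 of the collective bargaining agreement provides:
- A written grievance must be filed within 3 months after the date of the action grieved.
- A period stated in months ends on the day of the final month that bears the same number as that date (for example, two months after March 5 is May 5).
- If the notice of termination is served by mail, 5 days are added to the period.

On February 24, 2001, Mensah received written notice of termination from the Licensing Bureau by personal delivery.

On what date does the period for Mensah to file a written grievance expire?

May 24, 2001

3 months after February 24, 2001 is May 24, 2001.
Service was not by mail, so no mail extension applies.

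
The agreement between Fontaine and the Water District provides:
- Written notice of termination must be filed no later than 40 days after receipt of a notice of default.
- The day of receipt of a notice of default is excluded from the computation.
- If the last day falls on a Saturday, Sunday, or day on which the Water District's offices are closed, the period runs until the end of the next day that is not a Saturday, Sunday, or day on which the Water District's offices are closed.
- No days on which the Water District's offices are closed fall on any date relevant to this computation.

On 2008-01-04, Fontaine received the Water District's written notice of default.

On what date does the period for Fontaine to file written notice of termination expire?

40 days after 2008-01-04 is February 13, 2008.
February 13, 2008 is a Wednesday and not a day on which the Water District's offices are closed, so no extension applies.

February 13, 2008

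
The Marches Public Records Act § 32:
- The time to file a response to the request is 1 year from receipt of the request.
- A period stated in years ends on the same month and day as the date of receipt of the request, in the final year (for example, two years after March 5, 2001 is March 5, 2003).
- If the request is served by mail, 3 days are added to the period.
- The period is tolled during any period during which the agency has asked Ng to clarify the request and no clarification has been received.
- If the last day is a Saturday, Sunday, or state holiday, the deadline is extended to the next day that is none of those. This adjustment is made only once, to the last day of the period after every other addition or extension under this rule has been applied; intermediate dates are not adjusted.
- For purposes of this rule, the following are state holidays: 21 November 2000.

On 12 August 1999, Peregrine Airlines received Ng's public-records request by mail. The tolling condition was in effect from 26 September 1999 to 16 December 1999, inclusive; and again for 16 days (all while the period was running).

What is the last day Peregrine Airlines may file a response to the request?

1 year after 12 August 1999 is August 12, 2000.
Service was by mail, adding 3 days: August 12, 2000 + 3 days = August 15, 2000.
From September 26, 1999 through December 16, 1999 inclusive is 82 days; tolling adds 82 days: August 15, 2000 + 82 days = November 5, 2000.
Tolling adds 16 days: November 5, 2000 + 16 days = November 21, 2000.
November 21, 2000 is a listed holiday. The next qualifying day is November 22, 2000.

November 22, 2000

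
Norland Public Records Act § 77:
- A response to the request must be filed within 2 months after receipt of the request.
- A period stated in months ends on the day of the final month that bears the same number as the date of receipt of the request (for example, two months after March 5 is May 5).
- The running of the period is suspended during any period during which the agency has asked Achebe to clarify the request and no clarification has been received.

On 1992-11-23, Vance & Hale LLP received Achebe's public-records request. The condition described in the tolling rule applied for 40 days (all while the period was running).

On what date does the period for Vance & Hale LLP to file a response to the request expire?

2 months after 1992-11-23 is January 23, 1993.
Tolling adds 40 days: January 23, 1993 + 40 days = March 4, 1993.

March 4, 1993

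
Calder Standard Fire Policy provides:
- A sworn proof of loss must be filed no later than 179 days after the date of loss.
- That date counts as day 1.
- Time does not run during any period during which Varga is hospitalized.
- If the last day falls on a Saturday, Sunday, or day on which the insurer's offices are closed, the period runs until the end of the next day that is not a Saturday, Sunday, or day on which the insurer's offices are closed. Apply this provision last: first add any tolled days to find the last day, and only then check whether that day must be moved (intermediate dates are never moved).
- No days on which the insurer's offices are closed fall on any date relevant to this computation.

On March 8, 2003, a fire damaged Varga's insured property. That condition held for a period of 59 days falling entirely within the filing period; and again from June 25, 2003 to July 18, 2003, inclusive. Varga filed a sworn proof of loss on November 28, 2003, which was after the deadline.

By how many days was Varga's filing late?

Counting March 8, 2003 as day 1, day 179 is September 2, 2003.
Tolling adds 59 days: September 2, 2003 + 59 days = October 31, 2003.
From June 25, 2003 through July 18, 2003 inclusive is 24 days; tolling adds 24 days: October 31, 2003 + 24 days = November 24, 2003.
November 24, 2003 is a Monday and not a day on which the insurer's offices are closed, so no extension applies.
The deadline is November 24, 2003; from November 24, 2003 to November 28, 2003 is 4 days.

4 days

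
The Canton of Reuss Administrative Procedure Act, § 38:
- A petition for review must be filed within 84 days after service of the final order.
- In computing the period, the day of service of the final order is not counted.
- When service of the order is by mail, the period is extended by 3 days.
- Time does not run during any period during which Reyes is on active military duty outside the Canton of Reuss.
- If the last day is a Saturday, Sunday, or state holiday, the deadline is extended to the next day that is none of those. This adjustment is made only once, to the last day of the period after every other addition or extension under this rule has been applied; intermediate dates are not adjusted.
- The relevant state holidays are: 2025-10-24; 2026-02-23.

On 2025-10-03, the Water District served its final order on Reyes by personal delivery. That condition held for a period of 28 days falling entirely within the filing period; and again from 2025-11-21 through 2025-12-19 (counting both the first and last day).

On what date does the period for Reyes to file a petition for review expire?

February 24, 2026

84 days after 2025-10-03 is December 26, 2025.
Service was not by mail, so no mail extension applies.
Tolling adds 28 days: December 26, 2025 + 28 days = January 23, 2026.
From November 21, 2025 through December 19, 2025 inclusive is 29 days; tolling adds 29 days: January 23, 2026 + 29 days = February 21, 2026.
February 21, 2026 is Saturday; February 22, 2026 is Sunday; February 23, 2026 is a listed holiday. The next qualifying day is February 24, 2026.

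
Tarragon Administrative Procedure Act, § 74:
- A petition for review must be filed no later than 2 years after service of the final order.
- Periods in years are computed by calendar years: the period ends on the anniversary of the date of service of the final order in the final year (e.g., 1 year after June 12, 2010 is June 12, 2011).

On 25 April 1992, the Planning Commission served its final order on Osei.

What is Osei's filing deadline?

2 years after 25 April 1992 is April 25, 1994.

April 25, 1994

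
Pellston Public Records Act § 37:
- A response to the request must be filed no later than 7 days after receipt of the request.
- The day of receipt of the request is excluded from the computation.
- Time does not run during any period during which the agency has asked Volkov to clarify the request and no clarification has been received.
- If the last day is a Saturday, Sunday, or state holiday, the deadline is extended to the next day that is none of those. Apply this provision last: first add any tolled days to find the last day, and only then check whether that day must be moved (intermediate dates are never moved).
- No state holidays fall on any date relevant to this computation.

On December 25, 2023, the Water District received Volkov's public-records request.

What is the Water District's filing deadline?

January 1, 2024

7 days after December 25, 2023 is January 1, 2024.
January 1, 2024 is a Monday and not a state holiday, so no extension applies.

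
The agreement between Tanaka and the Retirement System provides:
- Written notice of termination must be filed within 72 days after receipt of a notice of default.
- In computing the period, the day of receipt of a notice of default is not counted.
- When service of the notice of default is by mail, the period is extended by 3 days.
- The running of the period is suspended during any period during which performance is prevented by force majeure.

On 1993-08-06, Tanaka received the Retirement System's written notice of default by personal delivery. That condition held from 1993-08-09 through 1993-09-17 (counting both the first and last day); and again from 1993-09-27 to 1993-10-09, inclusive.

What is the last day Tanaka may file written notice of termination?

December 9, 1993

72 days after 1993-08-06 is October 17, 1993.
Service was not by mail, so no mail extension applies.
From August 9, 1993 through September 17, 1993 inclusive is 40 days; tolling adds 40 days: October 17, 1993 + 40 days = November 26, 1993.
From September 27, 1993 through October 9, 1993 inclusive is 13 days; tolling adds 13 days: November 26, 1993 + 13 days = December 9, 1993.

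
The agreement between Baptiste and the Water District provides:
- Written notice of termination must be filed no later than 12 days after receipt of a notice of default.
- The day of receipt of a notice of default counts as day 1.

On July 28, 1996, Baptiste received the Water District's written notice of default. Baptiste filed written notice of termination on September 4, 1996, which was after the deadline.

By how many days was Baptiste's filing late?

27 days

Counting July 28, 1996 as day 1, day 12 is August 8, 1996.
The deadline is August 8, 1996; from August 8, 1996 to September 4, 1996 is 27 days.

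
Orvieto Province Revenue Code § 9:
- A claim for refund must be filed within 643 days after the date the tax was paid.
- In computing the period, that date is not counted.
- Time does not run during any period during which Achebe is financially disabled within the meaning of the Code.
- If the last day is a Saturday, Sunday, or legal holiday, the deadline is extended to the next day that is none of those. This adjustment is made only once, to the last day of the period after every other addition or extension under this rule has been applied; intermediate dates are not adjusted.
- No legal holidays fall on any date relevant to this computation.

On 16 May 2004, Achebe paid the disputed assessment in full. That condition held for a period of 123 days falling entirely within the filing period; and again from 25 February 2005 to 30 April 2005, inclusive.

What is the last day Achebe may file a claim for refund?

643 days after 16 May 2004 is February 18, 2006.
Tolling adds 123 days: February 18, 2006 + 123 days = June 21, 2006.
From February 25, 2005 through April 30, 2005 inclusive is 65 days; tolling adds 65 days: June 21, 2006 + 65 days = August 25, 2006.
August 25, 2006 is a Friday and not a legal holiday, so no extension applies.

August 25, 2006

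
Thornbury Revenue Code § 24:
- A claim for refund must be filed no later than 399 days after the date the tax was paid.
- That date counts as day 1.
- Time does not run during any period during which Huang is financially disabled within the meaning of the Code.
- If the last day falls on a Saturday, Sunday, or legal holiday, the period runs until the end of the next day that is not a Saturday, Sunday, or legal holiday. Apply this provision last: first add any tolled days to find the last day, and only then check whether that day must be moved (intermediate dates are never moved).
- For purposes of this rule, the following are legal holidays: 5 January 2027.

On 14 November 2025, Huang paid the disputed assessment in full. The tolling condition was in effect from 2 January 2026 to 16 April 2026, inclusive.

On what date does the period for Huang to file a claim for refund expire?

April 1, 2027

Counting 14 November 2025 as day 1, day 399 is December 17, 2026.
From January 2, 2026 through April 16, 2026 inclusive is 105 days; tolling adds 105 days: December 17, 2026 + 105 days = April 1, 2027.
April 1, 2027 is a Thursday and not a legal holiday, so no extension applies.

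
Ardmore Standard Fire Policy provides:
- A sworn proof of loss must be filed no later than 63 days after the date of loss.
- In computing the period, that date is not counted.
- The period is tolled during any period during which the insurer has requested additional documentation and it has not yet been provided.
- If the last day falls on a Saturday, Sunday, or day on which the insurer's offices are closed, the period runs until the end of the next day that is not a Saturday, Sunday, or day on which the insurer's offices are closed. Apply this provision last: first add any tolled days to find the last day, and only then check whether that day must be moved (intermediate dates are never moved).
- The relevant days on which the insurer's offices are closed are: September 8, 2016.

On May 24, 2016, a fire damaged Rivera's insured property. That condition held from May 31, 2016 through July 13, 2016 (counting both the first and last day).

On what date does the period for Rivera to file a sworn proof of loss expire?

September 9, 2016

63 days after May 24, 2016 is July 26, 2016.
From May 31, 2016 through July 13, 2016 inclusive is 44 days; tolling adds 44 days: July 26, 2016 + 44 days = September 8, 2016.
September 8, 2016 is a listed holiday. The next qualifying day is September 9, 2016.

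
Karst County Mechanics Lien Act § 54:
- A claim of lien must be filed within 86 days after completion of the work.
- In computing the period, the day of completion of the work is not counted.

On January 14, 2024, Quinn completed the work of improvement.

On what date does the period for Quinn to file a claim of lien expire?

April 9, 2024

86 days after January 14, 2024 is April 9, 2024.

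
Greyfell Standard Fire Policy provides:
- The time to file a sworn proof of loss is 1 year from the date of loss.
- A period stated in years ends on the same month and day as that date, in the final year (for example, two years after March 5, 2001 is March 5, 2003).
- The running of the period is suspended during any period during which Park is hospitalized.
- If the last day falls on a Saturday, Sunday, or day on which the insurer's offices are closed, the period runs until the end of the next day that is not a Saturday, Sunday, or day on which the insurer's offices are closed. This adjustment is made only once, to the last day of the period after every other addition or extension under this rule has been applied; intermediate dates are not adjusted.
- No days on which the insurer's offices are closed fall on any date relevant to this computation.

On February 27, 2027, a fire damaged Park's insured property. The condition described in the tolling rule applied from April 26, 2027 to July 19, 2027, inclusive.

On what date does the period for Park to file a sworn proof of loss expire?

1 year after February 27, 2027 is February 27, 2028.
From April 26, 2027 through July 19, 2027 inclusive is 85 days; tolling adds 85 days: February 27, 2028 + 85 days = May 22, 2028.
May 22, 2028 is a Monday and not a day on which the insurer's offices are closed, so no extension applies.

May 22, 2028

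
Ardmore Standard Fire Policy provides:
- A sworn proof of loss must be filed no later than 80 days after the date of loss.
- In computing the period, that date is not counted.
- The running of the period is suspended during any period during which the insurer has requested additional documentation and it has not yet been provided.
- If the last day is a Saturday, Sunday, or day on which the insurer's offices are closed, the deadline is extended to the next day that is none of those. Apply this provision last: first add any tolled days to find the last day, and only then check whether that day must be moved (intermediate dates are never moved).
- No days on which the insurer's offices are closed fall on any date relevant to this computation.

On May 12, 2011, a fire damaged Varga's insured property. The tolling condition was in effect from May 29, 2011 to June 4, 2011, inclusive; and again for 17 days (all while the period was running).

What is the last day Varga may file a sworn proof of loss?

80 days after May 12, 2011 is July 31, 2011.
From May 29, 2011 through June 4, 2011 inclusive is 7 days; tolling adds 7 days: July 31, 2011 + 7 days = August 7, 2011.
Tolling adds 17 days: August 7, 2011 + 17 days = August 24, 2011.
August 24, 2011 is a Wednesday and not a day on which the insurer's offices are closed, so no extension applies.

August 24, 2011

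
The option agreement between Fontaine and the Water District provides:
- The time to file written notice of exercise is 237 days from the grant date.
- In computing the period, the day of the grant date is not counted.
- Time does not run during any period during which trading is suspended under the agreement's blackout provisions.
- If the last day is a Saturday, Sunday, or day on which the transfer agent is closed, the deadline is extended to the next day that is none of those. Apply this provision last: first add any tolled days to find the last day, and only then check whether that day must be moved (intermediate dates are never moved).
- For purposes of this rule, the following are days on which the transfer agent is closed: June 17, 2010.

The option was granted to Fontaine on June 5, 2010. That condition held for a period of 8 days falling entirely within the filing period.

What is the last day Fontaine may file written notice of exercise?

237 days after June 5, 2010 is January 28, 2011.
Tolling adds 8 days: January 28, 2011 + 8 days = February 5, 2011.
February 5, 2011 is Saturday; February 6, 2011 is Sunday. The next qualifying day is February 7, 2011.

February 7, 2011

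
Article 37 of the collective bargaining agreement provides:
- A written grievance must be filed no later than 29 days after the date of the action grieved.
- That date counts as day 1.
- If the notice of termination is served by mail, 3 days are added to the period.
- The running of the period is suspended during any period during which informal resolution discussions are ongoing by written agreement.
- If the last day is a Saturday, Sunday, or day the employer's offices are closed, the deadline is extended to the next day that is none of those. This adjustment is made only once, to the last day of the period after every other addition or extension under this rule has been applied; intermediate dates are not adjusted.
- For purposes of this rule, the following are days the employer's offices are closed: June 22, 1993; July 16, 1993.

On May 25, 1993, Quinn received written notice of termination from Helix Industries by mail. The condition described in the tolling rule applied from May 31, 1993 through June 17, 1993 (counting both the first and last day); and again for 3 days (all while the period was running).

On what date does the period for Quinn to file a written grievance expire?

Counting May 25, 1993 as day 1, day 29 is June 22, 1993.
Service was by mail, adding 3 days: June 22, 1993 + 3 days = June 25, 1993.
From May 31, 1993 through June 17, 1993 inclusive is 18 days; tolling adds 18 days: June 25, 1993 + 18 days = July 13, 1993.
Tolling adds 3 days: July 13, 1993 + 3 days = July 16, 1993.
July 16, 1993 is a listed holiday; July 17, 1993 is Saturday; July 18, 1993 is Sunday. The next qualifying day is July 19, 1993.

July 19, 1993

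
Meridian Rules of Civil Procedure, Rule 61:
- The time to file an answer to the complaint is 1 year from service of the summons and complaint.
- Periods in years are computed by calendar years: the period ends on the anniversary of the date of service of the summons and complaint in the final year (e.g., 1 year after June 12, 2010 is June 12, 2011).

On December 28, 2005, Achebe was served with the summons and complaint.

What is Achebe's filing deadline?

December 28, 2006

1 year after December 28, 2005 is December 28, 2006.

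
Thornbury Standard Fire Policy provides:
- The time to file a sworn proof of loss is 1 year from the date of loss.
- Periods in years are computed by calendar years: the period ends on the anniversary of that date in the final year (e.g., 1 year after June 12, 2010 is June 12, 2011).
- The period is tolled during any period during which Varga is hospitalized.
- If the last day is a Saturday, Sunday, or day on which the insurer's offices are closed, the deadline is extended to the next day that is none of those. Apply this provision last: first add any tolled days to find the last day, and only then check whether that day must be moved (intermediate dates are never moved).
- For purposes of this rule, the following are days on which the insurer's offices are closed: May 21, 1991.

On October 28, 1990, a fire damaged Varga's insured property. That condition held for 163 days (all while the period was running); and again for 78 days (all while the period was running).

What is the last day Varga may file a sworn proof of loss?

1 year after October 28, 1990 is October 28, 1991.
Tolling adds 163 days: October 28, 1991 + 163 days = April 8, 1992.
Tolling adds 78 days: April 8, 1992 + 78 days = June 25, 1992.
June 25, 1992 is a Thursday and not a day on which the insurer's offices are closed, so no extension applies.

June 25, 1992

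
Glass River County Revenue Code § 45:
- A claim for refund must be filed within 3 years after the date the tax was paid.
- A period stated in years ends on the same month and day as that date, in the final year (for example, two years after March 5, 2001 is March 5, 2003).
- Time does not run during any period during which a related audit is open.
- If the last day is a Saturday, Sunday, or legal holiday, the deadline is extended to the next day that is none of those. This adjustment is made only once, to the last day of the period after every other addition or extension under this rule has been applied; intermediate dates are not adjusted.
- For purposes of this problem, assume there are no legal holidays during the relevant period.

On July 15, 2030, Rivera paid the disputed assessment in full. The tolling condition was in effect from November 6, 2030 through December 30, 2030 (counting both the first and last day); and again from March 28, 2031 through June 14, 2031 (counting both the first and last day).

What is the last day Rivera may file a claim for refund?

November 28, 2033

3 years after July 15, 2030 is July 15, 2033.
From November 6, 2030 through December 30, 2030 inclusive is 55 days; tolling adds 55 days: July 15, 2033 + 55 days = September 8, 2033.
From March 28, 2031 through June 14, 2031 inclusive is 79 days; tolling adds 79 days: September 8, 2033 + 79 days = November 26, 2033.
November 26, 2033 is Saturday; November 27, 2033 is Sunday. The next qualifying day is November 28, 2033.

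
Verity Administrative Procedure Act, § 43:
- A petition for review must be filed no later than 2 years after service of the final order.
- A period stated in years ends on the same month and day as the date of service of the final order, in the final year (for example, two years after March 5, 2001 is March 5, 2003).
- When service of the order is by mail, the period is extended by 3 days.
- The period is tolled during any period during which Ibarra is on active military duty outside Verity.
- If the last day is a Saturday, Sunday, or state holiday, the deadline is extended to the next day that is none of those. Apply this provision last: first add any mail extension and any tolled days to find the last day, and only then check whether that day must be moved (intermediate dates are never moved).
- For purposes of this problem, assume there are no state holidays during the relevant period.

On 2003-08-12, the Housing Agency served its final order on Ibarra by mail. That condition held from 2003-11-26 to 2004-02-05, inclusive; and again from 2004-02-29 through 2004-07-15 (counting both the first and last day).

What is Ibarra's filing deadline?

2 years after 2003-08-12 is August 12, 2005.
Service was by mail, adding 3 days: August 12, 2005 + 3 days = August 15, 2005.
From November 26, 2003 through February 5, 2004 inclusive is 72 days; tolling adds 72 days: August 15, 2005 + 72 days = October 26, 2005.
From February 29, 2004 through July 15, 2004 inclusive is 138 days; tolling adds 138 days: October 26, 2005 + 138 days = March 13, 2006.
March 13, 2006 is a Monday and not a state holiday, so no extension applies.

March 13, 2006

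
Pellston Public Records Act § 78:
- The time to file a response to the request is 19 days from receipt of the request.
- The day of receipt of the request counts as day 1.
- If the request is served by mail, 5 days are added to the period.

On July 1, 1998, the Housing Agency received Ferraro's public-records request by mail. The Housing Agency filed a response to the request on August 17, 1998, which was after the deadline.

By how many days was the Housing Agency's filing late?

Counting July 1, 1998 as day 1, day 19 is July 19, 1998.
Service was by mail, adding 5 days: July 19, 1998 + 5 days = July 24, 1998.
The deadline is July 24, 1998; from July 24, 1998 to August 17, 1998 is 24 days.

24 days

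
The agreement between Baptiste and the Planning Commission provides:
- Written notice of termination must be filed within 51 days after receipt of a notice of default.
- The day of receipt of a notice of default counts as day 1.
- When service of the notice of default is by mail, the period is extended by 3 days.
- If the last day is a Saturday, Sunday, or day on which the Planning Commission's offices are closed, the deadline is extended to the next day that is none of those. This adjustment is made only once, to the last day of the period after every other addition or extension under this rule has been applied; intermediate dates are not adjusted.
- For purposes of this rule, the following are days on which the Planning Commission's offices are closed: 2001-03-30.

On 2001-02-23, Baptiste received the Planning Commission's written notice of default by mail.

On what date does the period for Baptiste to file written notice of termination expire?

April 17, 2001

Counting 2001-02-23 as day 1, day 51 is April 14, 2001.
Service was by mail, adding 3 days: April 14, 2001 + 3 days = April 17, 2001.
April 17, 2001 is a Tuesday and not a day on which the Planning Commission's offices are closed, so no extension applies.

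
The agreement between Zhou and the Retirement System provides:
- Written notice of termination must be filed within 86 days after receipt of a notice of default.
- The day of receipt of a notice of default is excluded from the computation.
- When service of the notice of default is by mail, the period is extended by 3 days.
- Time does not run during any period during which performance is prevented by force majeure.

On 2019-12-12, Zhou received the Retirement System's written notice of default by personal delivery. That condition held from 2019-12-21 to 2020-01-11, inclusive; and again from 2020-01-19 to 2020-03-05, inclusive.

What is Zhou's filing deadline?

86 days after 2019-12-12 is March 7, 2020.
Service was not by mail, so no mail extension applies.
From December 21, 2019 through January 11, 2020 inclusive is 22 days; tolling adds 22 days: March 7, 2020 + 22 days = March 29, 2020.
From January 19, 2020 through March 5, 2020 inclusive is 47 days; tolling adds 47 days: March 29, 2020 + 47 days = May 15, 2020.

May 15, 2020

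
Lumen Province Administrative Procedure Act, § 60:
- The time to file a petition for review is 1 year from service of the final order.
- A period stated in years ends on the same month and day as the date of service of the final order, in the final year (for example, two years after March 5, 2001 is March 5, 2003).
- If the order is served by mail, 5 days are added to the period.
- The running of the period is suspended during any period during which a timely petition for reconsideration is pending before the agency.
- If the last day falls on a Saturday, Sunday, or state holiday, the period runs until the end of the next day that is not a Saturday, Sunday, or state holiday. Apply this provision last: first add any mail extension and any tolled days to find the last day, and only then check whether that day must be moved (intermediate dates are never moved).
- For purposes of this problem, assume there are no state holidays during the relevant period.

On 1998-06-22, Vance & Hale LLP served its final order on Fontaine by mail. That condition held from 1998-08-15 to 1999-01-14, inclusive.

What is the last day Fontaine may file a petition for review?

November 29, 1999

1 year after 1998-06-22 is June 22, 1999.
Service was by mail, adding 5 days: June 22, 1999 + 5 days = June 27, 1999.
From August 15, 1998 through January 14, 1999 inclusive is 153 days; tolling adds 153 days: June 27, 1999 + 153 days = November 27, 1999.
November 27, 1999 is Saturday; November 28, 1999 is Sunday. The next qualifying day is November 29, 1999.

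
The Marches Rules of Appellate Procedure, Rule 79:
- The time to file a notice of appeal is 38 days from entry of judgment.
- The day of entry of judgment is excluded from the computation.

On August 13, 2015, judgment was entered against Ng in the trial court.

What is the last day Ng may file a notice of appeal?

38 days after August 13, 2015 is September 20, 2015.

September 20, 2015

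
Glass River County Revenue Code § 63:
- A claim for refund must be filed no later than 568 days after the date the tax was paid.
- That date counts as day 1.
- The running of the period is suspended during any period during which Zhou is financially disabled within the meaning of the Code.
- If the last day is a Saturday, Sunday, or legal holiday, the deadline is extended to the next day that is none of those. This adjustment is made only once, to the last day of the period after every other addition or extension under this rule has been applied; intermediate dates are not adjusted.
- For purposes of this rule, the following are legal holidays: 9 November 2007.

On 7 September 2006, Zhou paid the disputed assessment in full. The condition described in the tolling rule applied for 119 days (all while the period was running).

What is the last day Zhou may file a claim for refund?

Counting 7 September 2006 as day 1, day 568 is March 27, 2008.
Tolling adds 119 days: March 27, 2008 + 119 days = July 24, 2008.
July 24, 2008 is a Thursday and not a legal holiday, so no extension applies.

July 24, 2008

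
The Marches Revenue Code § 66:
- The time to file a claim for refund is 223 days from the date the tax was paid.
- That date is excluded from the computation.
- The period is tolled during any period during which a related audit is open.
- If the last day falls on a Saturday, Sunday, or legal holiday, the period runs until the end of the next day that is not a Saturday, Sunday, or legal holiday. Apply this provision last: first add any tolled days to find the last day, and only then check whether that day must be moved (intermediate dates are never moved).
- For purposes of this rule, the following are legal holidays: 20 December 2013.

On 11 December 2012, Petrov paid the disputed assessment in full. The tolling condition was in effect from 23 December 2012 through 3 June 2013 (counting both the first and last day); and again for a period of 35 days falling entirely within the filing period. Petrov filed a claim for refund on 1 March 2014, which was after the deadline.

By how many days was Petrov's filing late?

223 days after 11 December 2012 is July 22, 2013.
From December 23, 2012 through June 3, 2013 inclusive is 163 days; tolling adds 163 days: July 22, 2013 + 163 days = January 1, 2014.
Tolling adds 35 days: January 1, 2014 + 35 days = February 5, 2014.
February 5, 2014 is a Wednesday and not a legal holiday, so no extension applies.
The deadline is February 5, 2014; from February 5, 2014 to March 1, 2014 is 24 days.

24 days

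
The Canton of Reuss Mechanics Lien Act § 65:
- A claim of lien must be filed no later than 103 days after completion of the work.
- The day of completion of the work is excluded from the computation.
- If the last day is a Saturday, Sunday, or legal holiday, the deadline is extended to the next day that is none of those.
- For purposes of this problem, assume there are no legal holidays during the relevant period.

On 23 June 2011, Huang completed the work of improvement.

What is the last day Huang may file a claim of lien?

October 4, 2011

103 days after 23 June 2011 is October 4, 2011.
October 4, 2011 is a Tuesday and not a legal holiday, so no extension applies.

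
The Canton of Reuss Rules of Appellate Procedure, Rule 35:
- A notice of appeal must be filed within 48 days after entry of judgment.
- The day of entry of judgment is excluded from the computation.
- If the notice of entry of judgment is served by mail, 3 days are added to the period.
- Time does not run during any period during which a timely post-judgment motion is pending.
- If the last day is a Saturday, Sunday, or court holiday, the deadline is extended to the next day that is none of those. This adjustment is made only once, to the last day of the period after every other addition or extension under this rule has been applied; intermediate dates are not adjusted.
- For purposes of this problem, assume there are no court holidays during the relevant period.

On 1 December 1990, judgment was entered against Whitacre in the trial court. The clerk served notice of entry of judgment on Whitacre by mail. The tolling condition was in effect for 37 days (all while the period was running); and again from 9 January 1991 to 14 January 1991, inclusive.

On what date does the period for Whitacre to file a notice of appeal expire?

March 5, 1991

48 days after 1 December 1990 is January 18, 1991.
Service was by mail, adding 3 days: January 18, 1991 + 3 days = January 21, 1991.
Tolling adds 37 days: January 21, 1991 + 37 days = February 27, 1991.
From January 9, 1991 through January 14, 1991 inclusive is 6 days; tolling adds 6 days: February 27, 1991 + 6 days = March 5, 1991.
March 5, 1991 is a Tuesday and not a court holiday, so no extension applies.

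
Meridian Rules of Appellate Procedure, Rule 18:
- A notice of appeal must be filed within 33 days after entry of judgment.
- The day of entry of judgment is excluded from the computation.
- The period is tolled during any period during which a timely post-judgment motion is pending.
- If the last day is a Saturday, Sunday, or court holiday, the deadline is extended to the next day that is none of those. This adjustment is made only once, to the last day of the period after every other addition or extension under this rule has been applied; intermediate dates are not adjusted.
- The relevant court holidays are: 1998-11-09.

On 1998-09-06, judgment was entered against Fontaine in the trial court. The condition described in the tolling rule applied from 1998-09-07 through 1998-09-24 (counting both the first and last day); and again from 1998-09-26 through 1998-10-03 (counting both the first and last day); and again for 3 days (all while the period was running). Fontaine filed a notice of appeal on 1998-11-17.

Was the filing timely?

33 days after 1998-09-06 is October 9, 1998.
From September 7, 1998 through September 24, 1998 inclusive is 18 days; tolling adds 18 days: October 9, 1998 + 18 days = October 27, 1998.
From September 26, 1998 through October 3, 1998 inclusive is 8 days; tolling adds 8 days: October 27, 1998 + 8 days = November 4, 1998.
Tolling adds 3 days: November 4, 1998 + 3 days = November 7, 1998.
November 7, 1998 is Saturday; November 8, 1998 is Sunday; November 9, 1998 is a listed holiday. The next qualifying day is November 10, 1998.
The deadline is November 10, 1998; the filing on November 17, 1998 is after that date.

No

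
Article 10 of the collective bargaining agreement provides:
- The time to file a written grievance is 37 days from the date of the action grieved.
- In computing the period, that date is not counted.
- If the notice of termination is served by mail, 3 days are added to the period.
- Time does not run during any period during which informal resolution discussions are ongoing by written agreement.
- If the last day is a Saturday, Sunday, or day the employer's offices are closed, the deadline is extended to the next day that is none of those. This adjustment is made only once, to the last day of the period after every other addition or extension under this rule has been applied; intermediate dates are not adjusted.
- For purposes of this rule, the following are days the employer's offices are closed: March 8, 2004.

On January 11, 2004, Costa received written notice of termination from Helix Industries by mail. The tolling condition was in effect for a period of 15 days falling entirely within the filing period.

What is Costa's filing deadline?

March 9, 2004

37 days after January 11, 2004 is February 17, 2004.
Service was by mail, adding 3 days: February 17, 2004 + 3 days = February 20, 2004.
Tolling adds 15 days: February 20, 2004 + 15 days = March 6, 2004.
March 6, 2004 is Saturday; March 7, 2004 is Sunday; March 8, 2004 is a listed holiday. The next qualifying day is March 9, 2004.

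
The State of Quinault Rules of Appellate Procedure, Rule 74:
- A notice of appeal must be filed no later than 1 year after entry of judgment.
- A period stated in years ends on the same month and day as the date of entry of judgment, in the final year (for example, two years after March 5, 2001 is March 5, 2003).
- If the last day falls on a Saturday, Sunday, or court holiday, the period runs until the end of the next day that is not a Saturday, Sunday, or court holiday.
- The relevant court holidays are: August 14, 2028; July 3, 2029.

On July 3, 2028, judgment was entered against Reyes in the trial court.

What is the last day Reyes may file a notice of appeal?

July 4, 2029

1 year after July 3, 2028 is July 3, 2029.
July 3, 2029 is a listed holiday. The next qualifying day is July 4, 2029.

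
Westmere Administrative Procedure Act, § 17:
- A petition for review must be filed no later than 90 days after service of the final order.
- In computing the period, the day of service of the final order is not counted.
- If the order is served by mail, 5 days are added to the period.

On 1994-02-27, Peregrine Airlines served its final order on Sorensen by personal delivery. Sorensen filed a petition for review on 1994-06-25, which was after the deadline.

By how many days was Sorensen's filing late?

90 days after 1994-02-27 is May 28, 1994.
Service was not by mail, so no mail extension applies.
The deadline is May 28, 1994; from May 28, 1994 to June 25, 1994 is 28 days.

28 days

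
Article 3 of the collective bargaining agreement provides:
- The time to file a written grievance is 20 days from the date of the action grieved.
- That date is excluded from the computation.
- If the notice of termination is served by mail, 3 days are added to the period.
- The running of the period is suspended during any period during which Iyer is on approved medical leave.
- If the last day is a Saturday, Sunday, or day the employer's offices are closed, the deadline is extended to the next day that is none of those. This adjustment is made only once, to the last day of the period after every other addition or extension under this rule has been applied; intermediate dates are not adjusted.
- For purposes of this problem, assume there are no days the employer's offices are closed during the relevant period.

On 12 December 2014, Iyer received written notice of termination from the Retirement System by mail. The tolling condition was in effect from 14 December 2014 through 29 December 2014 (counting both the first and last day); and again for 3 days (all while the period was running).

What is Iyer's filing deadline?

January 23, 2015

20 days after 12 December 2014 is January 1, 2015.
Service was by mail, adding 3 days: January 1, 2015 + 3 days = January 4, 2015.
From December 14, 2014 through December 29, 2014 inclusive is 16 days; tolling adds 16 days: January 4, 2015 + 16 days = January 20, 2015.
Tolling adds 3 days: January 20, 2015 + 3 days = January 23, 2015.
January 23, 2015 is a Friday and not a day the employer's offices are closed, so no extension applies.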